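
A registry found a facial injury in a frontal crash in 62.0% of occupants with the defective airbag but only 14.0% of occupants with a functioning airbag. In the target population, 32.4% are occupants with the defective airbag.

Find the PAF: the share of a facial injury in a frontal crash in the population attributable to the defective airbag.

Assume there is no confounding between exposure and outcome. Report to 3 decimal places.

p₁ = 0.62, p₀ = 0.14.
Overall risk P(Y=1) = π·p₁ + (1−π)·p₀ = 0.324×0.62 + 0.676×0.14 = 0.29552.
Under exogeneity, PAF = [P(Y=1) − p₀] / P(Y=1).
PAF = (0.29552 − 0.14) / 0.29552 ≈ 0.5263

PAF ≈ 0.526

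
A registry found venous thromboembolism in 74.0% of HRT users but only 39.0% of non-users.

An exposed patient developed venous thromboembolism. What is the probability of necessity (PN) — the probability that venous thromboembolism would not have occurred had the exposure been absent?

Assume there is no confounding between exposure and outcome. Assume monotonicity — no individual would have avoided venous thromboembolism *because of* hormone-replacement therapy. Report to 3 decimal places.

PN ≈ 0.473

p₁ = 0.74, p₀ = 0.39.
Under exogeneity and monotonicity, PN = (p₁ − p₀) / p₁.
PN = (0.74 − 0.39) / 0.74 = 0.35 / 0.74 ≈ 0.4730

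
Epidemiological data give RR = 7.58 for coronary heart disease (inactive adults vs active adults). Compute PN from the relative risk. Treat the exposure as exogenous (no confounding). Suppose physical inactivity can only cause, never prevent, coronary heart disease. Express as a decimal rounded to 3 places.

PN ≈ 0.868

Under exogeneity and monotonicity, PN = (RR − 1) / RR = 1 − 1/RR.
PN = (7.58 − 1) / 7.58 = 6.58 / 7.58 ≈ 0.8681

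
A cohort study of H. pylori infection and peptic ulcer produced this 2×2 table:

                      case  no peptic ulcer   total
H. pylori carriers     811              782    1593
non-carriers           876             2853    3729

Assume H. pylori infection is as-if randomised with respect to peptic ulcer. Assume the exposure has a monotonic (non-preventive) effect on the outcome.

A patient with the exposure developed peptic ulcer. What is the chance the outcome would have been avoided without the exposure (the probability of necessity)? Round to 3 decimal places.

p₁ = P(outcome | exposed) = 811/1593 = 0.5091
p₀ = P(outcome | unexposed) = 876/3729 = 0.23492
Under exogeneity and monotonicity, PN = (p₁ − p₀) / p₁.
PN = (0.5091 − 0.23492) / 0.5091 = 0.27419 / 0.5091 ≈ 0.5386

PN ≈ 0.539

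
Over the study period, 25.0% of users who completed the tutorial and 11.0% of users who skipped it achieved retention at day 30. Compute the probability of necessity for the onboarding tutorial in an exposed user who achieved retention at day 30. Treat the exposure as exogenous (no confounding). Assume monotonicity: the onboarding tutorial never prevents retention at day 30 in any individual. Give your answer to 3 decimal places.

PN ≈ 0.560

p₁ = 0.25, p₀ = 0.11.
Under exogeneity and monotonicity, PN = (p₁ − p₀) / p₁.
PN = (0.25 − 0.11) / 0.25 = 0.14 / 0.25 ≈ 0.5600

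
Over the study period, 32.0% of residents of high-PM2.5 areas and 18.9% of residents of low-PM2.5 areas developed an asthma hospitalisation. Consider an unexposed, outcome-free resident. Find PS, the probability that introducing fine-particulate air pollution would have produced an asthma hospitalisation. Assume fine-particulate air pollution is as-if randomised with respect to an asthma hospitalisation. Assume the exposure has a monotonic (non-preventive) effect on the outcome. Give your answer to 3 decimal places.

PS ≈ 0.162

p₁ = 0.32, p₀ = 0.189.
Under exogeneity and monotonicity, PS = (p₁ − p₀) / (1 − p₀).
PS = (0.32 − 0.189) / (1 − 0.189) = 0.131 / 0.811 ≈ 0.1615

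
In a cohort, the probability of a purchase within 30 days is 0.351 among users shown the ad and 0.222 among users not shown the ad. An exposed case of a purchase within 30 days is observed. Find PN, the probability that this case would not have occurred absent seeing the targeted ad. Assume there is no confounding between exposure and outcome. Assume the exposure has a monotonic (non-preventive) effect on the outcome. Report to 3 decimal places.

Let p₁ = 0.351, p₀ = 0.222.
Under exogeneity and monotonicity, PN = (p₁ − p₀) / p₁.
PN = (0.351 − 0.222) / 0.351 = 0.129 / 0.351 ≈ 0.3675

PN ≈ 0.368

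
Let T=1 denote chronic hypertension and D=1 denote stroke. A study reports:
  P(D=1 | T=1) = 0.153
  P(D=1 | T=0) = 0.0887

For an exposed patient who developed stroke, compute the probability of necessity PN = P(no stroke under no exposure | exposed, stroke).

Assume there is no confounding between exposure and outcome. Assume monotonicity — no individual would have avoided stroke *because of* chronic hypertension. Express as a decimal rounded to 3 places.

PN ≈ 0.420

Let p₁ = 0.153, p₀ = 0.0887.
Under exogeneity and monotonicity, PN = (p₁ − p₀) / p₁.
PN = (0.153 − 0.0887) / 0.153 = 0.0643 / 0.153 ≈ 0.4203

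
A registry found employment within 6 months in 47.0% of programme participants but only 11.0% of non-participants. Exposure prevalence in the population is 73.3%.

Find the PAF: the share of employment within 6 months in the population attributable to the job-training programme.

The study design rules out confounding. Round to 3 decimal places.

p₁ = 0.47, p₀ = 0.11.
Overall risk P(Y=1) = π·p₁ + (1−π)·p₀ = 0.733×0.47 + 0.267×0.11 = 0.37388.
Under exogeneity, PAF = [P(Y=1) − p₀] / P(Y=1).
PAF = (0.37388 − 0.11) / 0.37388 ≈ 0.7058

PAF ≈ 0.706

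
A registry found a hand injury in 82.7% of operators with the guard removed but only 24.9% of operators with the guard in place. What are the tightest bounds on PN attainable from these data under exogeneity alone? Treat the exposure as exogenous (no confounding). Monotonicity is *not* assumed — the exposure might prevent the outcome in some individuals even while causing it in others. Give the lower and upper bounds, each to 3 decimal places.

p₁ = 0.827, p₀ = 0.249.
Under exogeneity alone the bounds on PN are max{0,(p₁−p₀)/p₁} ≤ PN ≤ min{1,(1−p₀)/p₁}.
  lower = (p₁ − p₀)/p₁ = 0.578 / 0.827 ≈ 0.6989
  upper = min{1, (1 − p₀)/p₁} = 0.751 / 0.827 ≈ 0.9081

0.699 ≤ PN ≤ 0.908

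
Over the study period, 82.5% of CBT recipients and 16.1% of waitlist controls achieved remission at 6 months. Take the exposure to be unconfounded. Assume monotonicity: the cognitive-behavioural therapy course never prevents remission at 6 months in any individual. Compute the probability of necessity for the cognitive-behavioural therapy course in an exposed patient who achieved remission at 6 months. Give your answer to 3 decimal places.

p₁ = 0.825, p₀ = 0.161.
Under exogeneity and monotonicity, PN = (p₁ − p₀) / p₁.
PN = (0.825 − 0.161) / 0.825 = 0.664 / 0.825 ≈ 0.8048

PN ≈ 0.805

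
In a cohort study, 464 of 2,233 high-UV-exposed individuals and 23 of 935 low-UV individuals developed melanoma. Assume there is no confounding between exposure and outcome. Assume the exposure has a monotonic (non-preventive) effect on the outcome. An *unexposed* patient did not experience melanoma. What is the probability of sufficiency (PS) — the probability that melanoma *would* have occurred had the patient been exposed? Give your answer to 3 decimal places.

PS ≈ 0.188

p₁ = P(outcome | exposed) = 464/2233 = 0.20779
p₀ = P(outcome | unexposed) = 23/935 = 0.024599
Under exogeneity and monotonicity, PS = (p₁ − p₀) / (1 − p₀).
PS = (0.20779 − 0.024599) / (1 − 0.024599) = 0.18319 / 0.9754 ≈ 0.1878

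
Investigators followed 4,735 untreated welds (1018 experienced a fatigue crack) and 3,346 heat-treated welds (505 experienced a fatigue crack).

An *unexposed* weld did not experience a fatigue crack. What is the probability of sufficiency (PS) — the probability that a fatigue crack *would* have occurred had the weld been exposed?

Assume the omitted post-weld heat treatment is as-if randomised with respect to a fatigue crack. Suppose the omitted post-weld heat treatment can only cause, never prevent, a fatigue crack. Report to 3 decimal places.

p₁ = P(outcome | exposed) = 1018/4735 = 0.21499
p₀ = P(outcome | unexposed) = 505/3346 = 0.15093
Under exogeneity and monotonicity, PS = (p₁ − p₀) / (1 − p₀).
PS = (0.21499 − 0.15093) / (1 − 0.15093) = 0.064068 / 0.84907 ≈ 0.0755

PS ≈ 0.075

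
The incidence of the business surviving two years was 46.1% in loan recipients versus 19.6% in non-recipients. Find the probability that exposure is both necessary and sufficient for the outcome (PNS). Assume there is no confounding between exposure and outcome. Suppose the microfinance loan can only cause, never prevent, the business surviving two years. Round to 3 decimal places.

PNS ≈ 0.265

p₁ = 0.461, p₀ = 0.196.
Under exogeneity and monotonicity, PNS = p₁ − p₀.
PNS = 0.461 − 0.196 = 0.265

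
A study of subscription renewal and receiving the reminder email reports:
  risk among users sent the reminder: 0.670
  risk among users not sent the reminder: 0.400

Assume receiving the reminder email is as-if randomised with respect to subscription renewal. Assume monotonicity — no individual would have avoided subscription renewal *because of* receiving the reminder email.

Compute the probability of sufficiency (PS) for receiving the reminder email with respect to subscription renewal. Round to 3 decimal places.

Let p₁ = 0.67, p₀ = 0.4.
Under exogeneity and monotonicity, PS = (p₁ − p₀) / (1 − p₀).
PS = (0.67 − 0.4) / (1 − 0.4) = 0.27 / 0.6 ≈ 0.4500

PS ≈ 0.450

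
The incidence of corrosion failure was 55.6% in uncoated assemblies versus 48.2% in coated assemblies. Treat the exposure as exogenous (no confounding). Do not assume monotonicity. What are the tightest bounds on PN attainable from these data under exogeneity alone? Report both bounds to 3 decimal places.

0.133 ≤ PN ≤ 0.932

p₁ = 0.556, p₀ = 0.482.
Under exogeneity alone the bounds on PN are max{0,(p₁−p₀)/p₁} ≤ PN ≤ min{1,(1−p₀)/p₁}.
  lower = (p₁ − p₀)/p₁ = 0.074 / 0.556 ≈ 0.1331
  upper = min{1, (1 − p₀)/p₁} = 0.518 / 0.556 ≈ 0.9317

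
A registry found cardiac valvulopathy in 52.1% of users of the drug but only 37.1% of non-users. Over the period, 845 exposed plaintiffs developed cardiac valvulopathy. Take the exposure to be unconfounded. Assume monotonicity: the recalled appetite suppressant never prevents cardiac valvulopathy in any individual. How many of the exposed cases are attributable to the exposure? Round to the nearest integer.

p₁ = 0.521, p₀ = 0.371.
PN = (p₁ − p₀)/p₁ = (0.521 − 0.371) / 0.521 ≈ 0.28791.
Attributable cases ≈ PN × (exposed cases) = 0.28791 × 845 ≈ 243.28.

about 243 cases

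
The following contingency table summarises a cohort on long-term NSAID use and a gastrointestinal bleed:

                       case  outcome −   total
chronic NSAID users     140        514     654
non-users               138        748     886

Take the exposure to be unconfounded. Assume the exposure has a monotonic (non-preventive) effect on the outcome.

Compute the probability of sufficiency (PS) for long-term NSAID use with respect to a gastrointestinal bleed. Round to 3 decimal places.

p₁ = P(outcome | exposed) = 140/654 = 0.21407
p₀ = P(outcome | unexposed) = 138/886 = 0.15576
Under exogeneity and monotonicity, PS = (p₁ − p₀)/(1 − p₀).
PS = (0.21407 − 0.15576) / 0.84424 ≈ 0.0691

PS ≈ 0.069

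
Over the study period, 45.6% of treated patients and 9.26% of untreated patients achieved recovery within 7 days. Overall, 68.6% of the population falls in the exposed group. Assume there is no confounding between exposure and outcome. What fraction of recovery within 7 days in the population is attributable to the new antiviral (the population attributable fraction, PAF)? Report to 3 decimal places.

PAF ≈ 0.729

p₁ = 0.456, p₀ = 0.0926.
Overall risk P(Y=1) = π·p₁ + (1−π)·p₀ = 0.686×0.456 + 0.314×0.0926 = 0.34189.
Under exogeneity, PAF = [P(Y=1) − p₀] / P(Y=1).
PAF = (0.34189 − 0.0926) / 0.34189 ≈ 0.7292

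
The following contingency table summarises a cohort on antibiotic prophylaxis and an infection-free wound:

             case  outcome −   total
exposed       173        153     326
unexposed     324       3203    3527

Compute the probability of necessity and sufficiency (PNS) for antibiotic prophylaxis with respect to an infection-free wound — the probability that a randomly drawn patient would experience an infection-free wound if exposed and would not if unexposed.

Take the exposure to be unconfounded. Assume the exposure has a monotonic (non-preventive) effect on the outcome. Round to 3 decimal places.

p₁ = P(outcome | exposed) = 173/326 = 0.53067
p₀ = P(outcome | unexposed) = 324/3527 = 0.091863
Under exogeneity and monotonicity, PNS = p₁ − p₀.
PNS = 0.53067 − 0.091863 = 0.43881

PNS ≈ 0.439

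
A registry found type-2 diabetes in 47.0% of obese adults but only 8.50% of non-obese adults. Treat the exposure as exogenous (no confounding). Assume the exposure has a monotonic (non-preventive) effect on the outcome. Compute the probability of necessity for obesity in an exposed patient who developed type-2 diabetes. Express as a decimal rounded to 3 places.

p₁ = 0.47, p₀ = 0.085.
Under exogeneity and monotonicity, PN = (p₁ − p₀) / p₁.
PN = (0.47 − 0.085) / 0.47 = 0.385 / 0.47 ≈ 0.8191

PN ≈ 0.819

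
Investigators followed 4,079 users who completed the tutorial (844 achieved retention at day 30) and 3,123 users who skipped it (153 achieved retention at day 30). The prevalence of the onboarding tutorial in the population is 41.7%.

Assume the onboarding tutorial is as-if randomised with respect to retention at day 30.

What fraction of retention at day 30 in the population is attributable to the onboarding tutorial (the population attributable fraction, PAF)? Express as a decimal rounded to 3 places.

p₁ = P(outcome | exposed) = 844/4079 = 0.20691
p₀ = P(outcome | unexposed) = 153/3123 = 0.048991
Overall risk P(Y=1) = π·p₁ + (1−π)·p₀ = 0.417×0.20691 + 0.583×0.048991 = 0.11484.
Under exogeneity, PAF = [P(Y=1) − p₀] / P(Y=1).
PAF = (0.11484 − 0.048991) / 0.11484 ≈ 0.5734

PAF ≈ 0.573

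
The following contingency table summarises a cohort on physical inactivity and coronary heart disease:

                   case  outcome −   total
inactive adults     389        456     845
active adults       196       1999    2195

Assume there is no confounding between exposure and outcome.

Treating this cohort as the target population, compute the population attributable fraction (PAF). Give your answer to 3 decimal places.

PAF ≈ 0.536

p₁ = P(outcome | exposed) = 389/845 = 0.46036
p₀ = P(outcome | unexposed) = 196/2195 = 0.089294
Exposure prevalence π = 845/3040 = 0.27796; overall risk P(Y=1) = 0.19243.
Under exogeneity, PAF = [P(Y=1) − p₀]/P(Y=1).
PAF = (0.19243 − 0.089294) / 0.19243 ≈ 0.5360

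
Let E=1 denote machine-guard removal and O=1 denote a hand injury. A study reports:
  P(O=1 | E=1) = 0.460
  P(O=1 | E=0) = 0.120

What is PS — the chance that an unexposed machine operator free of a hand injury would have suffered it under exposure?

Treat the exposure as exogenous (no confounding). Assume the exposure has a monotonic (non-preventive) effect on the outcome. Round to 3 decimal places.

PS ≈ 0.386

Let p₁ = 0.46, p₀ = 0.12.
Under exogeneity and monotonicity, PS = (p₁ − p₀) / (1 − p₀).
PS = (0.46 − 0.12) / (1 − 0.12) = 0.34 / 0.88 ≈ 0.3864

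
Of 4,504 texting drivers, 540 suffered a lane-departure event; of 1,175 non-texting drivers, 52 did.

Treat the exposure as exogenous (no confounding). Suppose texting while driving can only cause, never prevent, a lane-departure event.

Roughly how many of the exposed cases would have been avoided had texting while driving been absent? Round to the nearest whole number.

p₁ = P(outcome | exposed) = 540/4504 = 0.11989
p₀ = P(outcome | unexposed) = 52/1175 = 0.044255
PN = (p₁ − p₀)/p₁ = (0.11989 − 0.044255) / 0.11989 ≈ 0.63088.
Attributable cases ≈ PN × (exposed cases) = 0.63088 × 540 ≈ 340.67.

about 341 cases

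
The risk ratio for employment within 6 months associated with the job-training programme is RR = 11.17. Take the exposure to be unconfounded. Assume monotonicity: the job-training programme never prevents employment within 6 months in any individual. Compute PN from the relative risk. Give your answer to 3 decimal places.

Under exogeneity and monotonicity, PN = (RR − 1) / RR = 1 − 1/RR.
PN = (11.17 − 1) / 11.17 = 10.17 / 11.17 ≈ 0.9105

PN ≈ 0.910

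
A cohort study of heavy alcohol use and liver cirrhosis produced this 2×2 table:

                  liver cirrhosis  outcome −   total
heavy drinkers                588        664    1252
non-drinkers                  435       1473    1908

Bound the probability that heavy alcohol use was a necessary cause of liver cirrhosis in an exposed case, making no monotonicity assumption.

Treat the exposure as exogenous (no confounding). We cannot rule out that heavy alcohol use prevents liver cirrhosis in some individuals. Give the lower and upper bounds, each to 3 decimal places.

0.515 ≤ PN ≤ 1.000

p₁ = P(outcome | exposed) = 588/1252 = 0.46965
p₀ = P(outcome | unexposed) = 435/1908 = 0.22799
Under exogeneity alone the bounds on PN are max{0,(p₁−p₀)/p₁} ≤ PN ≤ min{1,(1−p₀)/p₁}.
  lower = (p₁ − p₀)/p₁ = 0.24166 / 0.46965 ≈ 0.5146
  upper = min{1, (1 − p₀)/p₁} = 0.77201 / 0.46965 ≈ 1.6438 → capped at 1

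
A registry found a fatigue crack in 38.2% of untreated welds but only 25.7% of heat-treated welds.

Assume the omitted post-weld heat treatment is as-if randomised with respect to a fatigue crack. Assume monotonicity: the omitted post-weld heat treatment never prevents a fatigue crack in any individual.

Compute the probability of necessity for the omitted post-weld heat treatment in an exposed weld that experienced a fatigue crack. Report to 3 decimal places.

p₁ = 0.382, p₀ = 0.257.
Under exogeneity and monotonicity, PN = (p₁ − p₀) / p₁.
PN = (0.382 − 0.257) / 0.382 = 0.125 / 0.382 ≈ 0.3272

PN ≈ 0.327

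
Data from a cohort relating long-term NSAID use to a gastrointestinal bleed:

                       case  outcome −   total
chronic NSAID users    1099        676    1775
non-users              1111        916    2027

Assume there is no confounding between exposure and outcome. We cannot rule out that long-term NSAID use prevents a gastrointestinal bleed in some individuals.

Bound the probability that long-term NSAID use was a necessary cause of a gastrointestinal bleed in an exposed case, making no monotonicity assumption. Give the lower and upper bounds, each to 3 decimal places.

0.115 ≤ PN ≤ 0.730

p₁ = P(outcome | exposed) = 1099/1775 = 0.61915
p₀ = P(outcome | unexposed) = 1111/2027 = 0.5481
Under exogeneity alone the bounds on PN are max{0,(p₁−p₀)/p₁} ≤ PN ≤ min{1,(1−p₀)/p₁}.
  lower = (p₁ − p₀)/p₁ = 0.071054 / 0.61915 ≈ 0.1148
  upper = min{1, (1 − p₀)/p₁} = 0.4519 / 0.61915 ≈ 0.7299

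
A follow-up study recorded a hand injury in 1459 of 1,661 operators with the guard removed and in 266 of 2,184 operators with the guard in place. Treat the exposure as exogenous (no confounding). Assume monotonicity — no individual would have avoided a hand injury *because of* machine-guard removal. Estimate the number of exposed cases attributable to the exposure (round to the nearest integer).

p₁ = P(outcome | exposed) = 1459/1661 = 0.87839
p₀ = P(outcome | unexposed) = 266/2184 = 0.12179
PN = (p₁ − p₀)/p₁ = (0.87839 − 0.12179) / 0.87839 ≈ 0.86134.
Attributable cases ≈ PN × (exposed cases) = 0.86134 × 1459 ≈ 1256.70.

about 1257 cases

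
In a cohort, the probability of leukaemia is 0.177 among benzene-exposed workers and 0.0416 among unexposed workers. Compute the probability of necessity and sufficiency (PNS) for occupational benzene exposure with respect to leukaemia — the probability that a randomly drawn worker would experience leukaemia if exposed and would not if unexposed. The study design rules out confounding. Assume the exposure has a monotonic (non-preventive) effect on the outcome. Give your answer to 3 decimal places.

PNS ≈ 0.135

Let p₁ = 0.177, p₀ = 0.0416.
Under exogeneity and monotonicity, PNS = p₁ − p₀.
PNS = 0.177 − 0.0416 = 0.1354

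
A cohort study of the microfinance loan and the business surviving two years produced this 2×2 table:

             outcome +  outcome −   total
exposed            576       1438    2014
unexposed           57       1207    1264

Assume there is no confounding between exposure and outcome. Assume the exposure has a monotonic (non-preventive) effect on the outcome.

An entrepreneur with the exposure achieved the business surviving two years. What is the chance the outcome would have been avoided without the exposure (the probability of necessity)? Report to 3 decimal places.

PN ≈ 0.842

p₁ = P(outcome | exposed) = 576/2014 = 0.286
p₀ = P(outcome | unexposed) = 57/1264 = 0.045095
Under exogeneity and monotonicity, PN = (p₁ − p₀)/p₁.
PN = (0.286 − 0.045095) / 0.286 ≈ 0.8423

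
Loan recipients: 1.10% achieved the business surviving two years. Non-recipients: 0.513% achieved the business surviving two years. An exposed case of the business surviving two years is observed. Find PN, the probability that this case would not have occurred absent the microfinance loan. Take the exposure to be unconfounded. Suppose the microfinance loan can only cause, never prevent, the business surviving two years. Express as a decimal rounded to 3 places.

p₁ = 0.011, p₀ = 0.00513.
Under exogeneity and monotonicity, PN = (p₁ − p₀) / p₁.
PN = (0.011 − 0.00513) / 0.011 = 0.00587 / 0.011 ≈ 0.5336

PN ≈ 0.534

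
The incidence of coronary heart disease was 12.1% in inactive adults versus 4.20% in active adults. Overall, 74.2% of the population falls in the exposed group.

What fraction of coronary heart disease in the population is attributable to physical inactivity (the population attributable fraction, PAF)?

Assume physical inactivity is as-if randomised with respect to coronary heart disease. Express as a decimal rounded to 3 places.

p₁ = 0.121, p₀ = 0.042.
Overall risk P(Y=1) = π·p₁ + (1−π)·p₀ = 0.742×0.121 + 0.258×0.042 = 0.10062.
Under exogeneity, PAF = [P(Y=1) − p₀] / P(Y=1).
PAF = (0.10062 − 0.042) / 0.10062 ≈ 0.5826

PAF ≈ 0.583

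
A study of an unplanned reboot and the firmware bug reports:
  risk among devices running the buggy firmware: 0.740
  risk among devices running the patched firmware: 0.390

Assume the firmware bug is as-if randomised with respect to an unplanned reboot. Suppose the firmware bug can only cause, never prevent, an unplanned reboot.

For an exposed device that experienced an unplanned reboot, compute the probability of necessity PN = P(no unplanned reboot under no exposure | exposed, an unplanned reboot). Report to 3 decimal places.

Let p₁ = 0.74, p₀ = 0.39.
Under exogeneity and monotonicity, PN = (p₁ − p₀) / p₁.
PN = (0.74 − 0.39) / 0.74 = 0.35 / 0.74 ≈ 0.4730

PN ≈ 0.473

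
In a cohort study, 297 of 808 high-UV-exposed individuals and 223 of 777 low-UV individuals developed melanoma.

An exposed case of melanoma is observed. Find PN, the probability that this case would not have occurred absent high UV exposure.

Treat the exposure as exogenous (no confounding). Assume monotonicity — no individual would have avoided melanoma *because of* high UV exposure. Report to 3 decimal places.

p₁ = P(outcome | exposed) = 297/808 = 0.36757
p₀ = P(outcome | unexposed) = 223/777 = 0.287
Under exogeneity and monotonicity, PN = (p₁ − p₀) / p₁.
PN = (0.36757 − 0.287) / 0.36757 = 0.080573 / 0.36757 ≈ 0.2192

PN ≈ 0.219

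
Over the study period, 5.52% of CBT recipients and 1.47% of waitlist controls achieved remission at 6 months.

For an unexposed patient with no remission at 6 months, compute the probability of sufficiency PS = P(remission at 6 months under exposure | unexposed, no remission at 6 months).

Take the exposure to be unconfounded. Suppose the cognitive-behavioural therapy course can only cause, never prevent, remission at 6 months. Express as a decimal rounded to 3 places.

PS ≈ 0.041

p₁ = 0.0552, p₀ = 0.0147.
Under exogeneity and monotonicity, PS = (p₁ − p₀) / (1 − p₀).
PS = (0.0552 − 0.0147) / (1 − 0.0147) = 0.0405 / 0.9853 ≈ 0.0411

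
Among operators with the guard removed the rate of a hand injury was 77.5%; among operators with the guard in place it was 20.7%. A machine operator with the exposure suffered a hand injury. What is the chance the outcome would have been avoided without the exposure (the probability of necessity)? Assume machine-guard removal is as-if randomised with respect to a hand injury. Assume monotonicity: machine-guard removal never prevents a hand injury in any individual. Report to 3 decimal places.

p₁ = 0.775, p₀ = 0.207.
Under exogeneity and monotonicity, PN = (p₁ − p₀) / p₁.
PN = (0.775 − 0.207) / 0.775 = 0.568 / 0.775 ≈ 0.7329

PN ≈ 0.733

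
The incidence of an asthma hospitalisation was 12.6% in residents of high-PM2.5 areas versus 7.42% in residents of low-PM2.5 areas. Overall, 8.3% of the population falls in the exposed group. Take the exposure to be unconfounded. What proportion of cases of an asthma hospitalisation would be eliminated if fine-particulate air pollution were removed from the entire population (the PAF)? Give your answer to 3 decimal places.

p₁ = 0.126, p₀ = 0.0742.
Overall risk P(Y=1) = π·p₁ + (1−π)·p₀ = 0.083×0.126 + 0.917×0.0742 = 0.078499.
Under exogeneity, PAF = [P(Y=1) − p₀] / P(Y=1).
PAF = (0.078499 − 0.0742) / 0.078499 ≈ 0.0548

PAF ≈ 0.055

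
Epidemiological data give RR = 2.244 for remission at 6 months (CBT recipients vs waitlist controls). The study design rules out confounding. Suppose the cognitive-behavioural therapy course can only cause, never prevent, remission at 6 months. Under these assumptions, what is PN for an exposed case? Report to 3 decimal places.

PN ≈ 0.554

Under exogeneity and monotonicity, PN = (RR − 1) / RR = 1 − 1/RR.
PN = (2.244 − 1) / 2.244 = 1.244 / 2.244 ≈ 0.5544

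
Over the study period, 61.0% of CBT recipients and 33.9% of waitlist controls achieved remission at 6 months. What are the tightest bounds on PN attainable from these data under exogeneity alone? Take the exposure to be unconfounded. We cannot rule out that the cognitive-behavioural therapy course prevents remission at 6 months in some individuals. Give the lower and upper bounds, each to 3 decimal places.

p₁ = 0.61, p₀ = 0.339.
Under exogeneity alone the bounds on PN are max{0,(p₁−p₀)/p₁} ≤ PN ≤ min{1,(1−p₀)/p₁}.
  lower = (p₁ − p₀)/p₁ = 0.271 / 0.61 ≈ 0.4443
  upper = min{1, (1 − p₀)/p₁} = 0.661 / 0.61 ≈ 1.0836 → capped at 1

0.444 ≤ PN ≤ 1.000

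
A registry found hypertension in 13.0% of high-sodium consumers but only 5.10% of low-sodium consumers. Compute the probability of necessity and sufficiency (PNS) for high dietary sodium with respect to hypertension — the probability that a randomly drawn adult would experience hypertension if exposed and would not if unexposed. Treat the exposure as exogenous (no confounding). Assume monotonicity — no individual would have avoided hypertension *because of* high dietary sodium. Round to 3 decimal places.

PNS ≈ 0.079

p₁ = 0.13, p₀ = 0.051.
Under exogeneity and monotonicity, PNS = p₁ − p₀.
PNS = 0.13 − 0.051 = 0.079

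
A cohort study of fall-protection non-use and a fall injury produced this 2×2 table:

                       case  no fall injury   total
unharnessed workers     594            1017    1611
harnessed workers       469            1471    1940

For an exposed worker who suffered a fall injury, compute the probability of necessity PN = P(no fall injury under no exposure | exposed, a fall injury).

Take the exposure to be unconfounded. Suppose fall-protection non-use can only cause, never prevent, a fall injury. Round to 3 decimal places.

p₁ = P(outcome | exposed) = 594/1611 = 0.36872
p₀ = P(outcome | unexposed) = 469/1940 = 0.24175
Under exogeneity and monotonicity, PN = (p₁ − p₀) / p₁.
PN = (0.36872 − 0.24175) / 0.36872 = 0.12696 / 0.36872 ≈ 0.3443

PN ≈ 0.344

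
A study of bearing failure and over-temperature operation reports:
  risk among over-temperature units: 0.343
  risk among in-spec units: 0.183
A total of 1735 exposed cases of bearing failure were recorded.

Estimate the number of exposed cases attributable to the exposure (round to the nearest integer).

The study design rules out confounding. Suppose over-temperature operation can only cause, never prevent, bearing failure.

Let p₁ = 0.343, p₀ = 0.183.
PN = (p₁ − p₀)/p₁ = (0.343 − 0.183) / 0.343 ≈ 0.46647.
Attributable cases ≈ PN × (exposed cases) = 0.46647 × 1735 ≈ 809.33.

about 809 cases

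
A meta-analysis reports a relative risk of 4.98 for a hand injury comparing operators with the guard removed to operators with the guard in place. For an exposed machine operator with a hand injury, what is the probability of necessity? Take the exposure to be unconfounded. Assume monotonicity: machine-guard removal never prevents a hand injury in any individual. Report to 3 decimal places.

PN ≈ 0.799

Under exogeneity and monotonicity, PN = (RR − 1) / RR = 1 − 1/RR.
PN = (4.98 − 1) / 4.98 = 3.98 / 4.98 ≈ 0.7992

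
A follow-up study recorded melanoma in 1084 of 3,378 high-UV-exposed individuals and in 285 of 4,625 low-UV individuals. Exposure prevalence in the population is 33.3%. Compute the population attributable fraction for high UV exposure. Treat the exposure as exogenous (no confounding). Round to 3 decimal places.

p₁ = P(outcome | exposed) = 1084/3378 = 0.3209
p₀ = P(outcome | unexposed) = 285/4625 = 0.061622
Overall risk P(Y=1) = π·p₁ + (1−π)·p₀ = 0.333×0.3209 + 0.667×0.061622 = 0.14796.
Under exogeneity, PAF = [P(Y=1) − p₀] / P(Y=1).
PAF = (0.14796 − 0.061622) / 0.14796 ≈ 0.5835

PAF ≈ 0.584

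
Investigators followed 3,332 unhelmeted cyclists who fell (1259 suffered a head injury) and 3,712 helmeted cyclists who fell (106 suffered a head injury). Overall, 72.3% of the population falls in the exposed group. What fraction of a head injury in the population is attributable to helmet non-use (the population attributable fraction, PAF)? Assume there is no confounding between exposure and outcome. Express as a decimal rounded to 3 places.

p₁ = P(outcome | exposed) = 1259/3332 = 0.37785
p₀ = P(outcome | unexposed) = 106/3712 = 0.028556
Overall risk P(Y=1) = π·p₁ + (1−π)·p₀ = 0.723×0.37785 + 0.277×0.028556 = 0.2811.
Under exogeneity, PAF = [P(Y=1) − p₀] / P(Y=1).
PAF = (0.2811 − 0.028556) / 0.2811 ≈ 0.8984

PAF ≈ 0.898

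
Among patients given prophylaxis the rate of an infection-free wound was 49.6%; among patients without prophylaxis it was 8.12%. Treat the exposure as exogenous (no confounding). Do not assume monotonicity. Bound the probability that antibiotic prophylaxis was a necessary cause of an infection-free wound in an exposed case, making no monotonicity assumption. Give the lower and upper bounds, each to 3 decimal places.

0.836 ≤ PN ≤ 1.000

p₁ = 0.496, p₀ = 0.0812.
Under exogeneity alone the bounds on PN are max{0,(p₁−p₀)/p₁} ≤ PN ≤ min{1,(1−p₀)/p₁}.
  lower = (p₁ − p₀)/p₁ = 0.4148 / 0.496 ≈ 0.8363
  upper = min{1, (1 − p₀)/p₁} = 0.9188 / 0.496 ≈ 1.8524 → capped at 1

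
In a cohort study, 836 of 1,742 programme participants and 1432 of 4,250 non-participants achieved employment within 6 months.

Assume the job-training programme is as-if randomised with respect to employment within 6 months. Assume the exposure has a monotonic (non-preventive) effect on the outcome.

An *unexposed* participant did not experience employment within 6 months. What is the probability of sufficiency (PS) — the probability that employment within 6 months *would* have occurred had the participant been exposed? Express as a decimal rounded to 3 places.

PS ≈ 0.216

p₁ = P(outcome | exposed) = 836/1742 = 0.47991
p₀ = P(outcome | unexposed) = 1432/4250 = 0.33694
Under exogeneity and monotonicity, PS = (p₁ − p₀) / (1 − p₀).
PS = (0.47991 − 0.33694) / (1 − 0.33694) = 0.14297 / 0.66306 ≈ 0.2156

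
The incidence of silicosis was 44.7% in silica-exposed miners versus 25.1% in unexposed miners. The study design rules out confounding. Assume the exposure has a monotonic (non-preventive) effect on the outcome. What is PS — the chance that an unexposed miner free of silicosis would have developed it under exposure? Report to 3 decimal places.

p₁ = 0.447, p₀ = 0.251.
Under exogeneity and monotonicity, PS = (p₁ − p₀) / (1 − p₀).
PS = (0.447 − 0.251) / (1 − 0.251) = 0.196 / 0.749 ≈ 0.2617

PS ≈ 0.262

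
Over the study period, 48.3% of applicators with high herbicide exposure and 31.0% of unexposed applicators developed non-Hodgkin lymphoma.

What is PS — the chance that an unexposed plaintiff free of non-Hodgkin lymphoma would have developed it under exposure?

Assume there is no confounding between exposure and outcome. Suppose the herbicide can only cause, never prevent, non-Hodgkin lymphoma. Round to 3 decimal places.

PS ≈ 0.251

p₁ = 0.483, p₀ = 0.31.
Under exogeneity and monotonicity, PS = (p₁ − p₀) / (1 − p₀).
PS = (0.483 − 0.31) / (1 − 0.31) = 0.173 / 0.69 ≈ 0.2507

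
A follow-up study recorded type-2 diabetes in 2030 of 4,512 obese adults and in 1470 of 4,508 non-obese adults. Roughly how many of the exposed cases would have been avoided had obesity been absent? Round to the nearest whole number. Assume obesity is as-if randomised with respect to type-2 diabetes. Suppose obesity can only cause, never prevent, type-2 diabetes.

p₁ = P(outcome | exposed) = 2030/4512 = 0.44991
p₀ = P(outcome | unexposed) = 1470/4508 = 0.32609
PN = (p₁ − p₀)/p₁ = (0.44991 − 0.32609) / 0.44991 ≈ 0.27522.
Attributable cases ≈ PN × (exposed cases) = 0.27522 × 2030 ≈ 558.70.

about 559 cases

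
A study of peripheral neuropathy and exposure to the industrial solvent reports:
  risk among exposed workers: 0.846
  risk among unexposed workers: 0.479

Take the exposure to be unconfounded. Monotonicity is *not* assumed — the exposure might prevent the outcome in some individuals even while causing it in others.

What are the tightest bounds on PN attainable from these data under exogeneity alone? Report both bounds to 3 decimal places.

Let p₁ = 0.846, p₀ = 0.479.
Under exogeneity alone the bounds on PN are max{0,(p₁−p₀)/p₁} ≤ PN ≤ min{1,(1−p₀)/p₁}.
  lower = (p₁ − p₀)/p₁ = 0.367 / 0.846 ≈ 0.4338
  upper = min{1, (1 − p₀)/p₁} = 0.521 / 0.846 ≈ 0.6158

0.434 ≤ PN ≤ 0.616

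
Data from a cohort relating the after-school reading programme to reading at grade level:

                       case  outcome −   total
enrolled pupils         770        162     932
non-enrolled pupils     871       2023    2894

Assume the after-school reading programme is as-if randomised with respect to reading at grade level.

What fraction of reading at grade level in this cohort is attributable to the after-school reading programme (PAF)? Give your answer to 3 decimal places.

PAF ≈ 0.298

p₁ = P(outcome | exposed) = 770/932 = 0.82618
p₀ = P(outcome | unexposed) = 871/2894 = 0.30097
Exposure prevalence π = 932/3826 = 0.2436; overall risk P(Y=1) = 0.42891.
Under exogeneity, PAF = [P(Y=1) − p₀]/P(Y=1).
PAF = (0.42891 − 0.30097) / 0.42891 ≈ 0.2983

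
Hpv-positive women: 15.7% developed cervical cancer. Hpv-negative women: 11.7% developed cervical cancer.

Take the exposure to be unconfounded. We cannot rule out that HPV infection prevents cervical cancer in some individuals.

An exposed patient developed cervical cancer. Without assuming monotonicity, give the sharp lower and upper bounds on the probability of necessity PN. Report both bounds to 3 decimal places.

0.255 ≤ PN ≤ 1.000

p₁ = 0.157, p₀ = 0.117.
Under exogeneity alone the bounds on PN are max{0,(p₁−p₀)/p₁} ≤ PN ≤ min{1,(1−p₀)/p₁}.
  lower = (p₁ − p₀)/p₁ = 0.04 / 0.157 ≈ 0.2548
  upper = min{1, (1 − p₀)/p₁} = 0.883 / 0.157 ≈ 5.6242 → capped at 1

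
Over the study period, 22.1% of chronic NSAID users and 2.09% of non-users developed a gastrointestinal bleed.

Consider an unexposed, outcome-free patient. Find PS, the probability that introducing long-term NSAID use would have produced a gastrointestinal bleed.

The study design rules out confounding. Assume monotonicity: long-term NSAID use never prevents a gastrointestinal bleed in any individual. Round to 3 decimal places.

p₁ = 0.221, p₀ = 0.0209.
Under exogeneity and monotonicity, PS = (p₁ − p₀) / (1 − p₀).
PS = (0.221 − 0.0209) / (1 − 0.0209) = 0.2001 / 0.9791 ≈ 0.2044

PS ≈ 0.204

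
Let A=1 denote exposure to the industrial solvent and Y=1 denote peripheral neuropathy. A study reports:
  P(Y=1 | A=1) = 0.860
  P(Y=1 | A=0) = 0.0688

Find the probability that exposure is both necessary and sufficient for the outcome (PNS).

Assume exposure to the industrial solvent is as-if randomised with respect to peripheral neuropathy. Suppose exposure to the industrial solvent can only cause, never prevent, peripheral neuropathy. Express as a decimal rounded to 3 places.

Let p₁ = 0.86, p₀ = 0.0688.
Under exogeneity and monotonicity, PNS = p₁ − p₀.
PNS = 0.86 − 0.0688 = 0.7912

PNS ≈ 0.791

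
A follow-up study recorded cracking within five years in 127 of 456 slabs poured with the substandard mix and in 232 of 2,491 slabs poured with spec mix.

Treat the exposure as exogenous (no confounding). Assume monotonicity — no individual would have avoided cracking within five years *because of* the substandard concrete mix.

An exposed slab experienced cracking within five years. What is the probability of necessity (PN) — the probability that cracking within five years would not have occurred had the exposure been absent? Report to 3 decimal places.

p₁ = P(outcome | exposed) = 127/456 = 0.27851
p₀ = P(outcome | unexposed) = 232/2491 = 0.093135
Under exogeneity and monotonicity, PN = (p₁ − p₀) / p₁.
PN = (0.27851 − 0.093135) / 0.27851 = 0.18537 / 0.27851 ≈ 0.6656

PN ≈ 0.666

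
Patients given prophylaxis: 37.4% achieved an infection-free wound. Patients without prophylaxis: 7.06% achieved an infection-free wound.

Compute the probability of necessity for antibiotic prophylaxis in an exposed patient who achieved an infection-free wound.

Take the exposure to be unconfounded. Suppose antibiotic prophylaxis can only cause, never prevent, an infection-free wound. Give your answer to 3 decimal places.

p₁ = 0.374, p₀ = 0.0706.
Under exogeneity and monotonicity, PN = (p₁ − p₀) / p₁.
PN = (0.374 − 0.0706) / 0.374 = 0.3034 / 0.374 ≈ 0.8112

PN ≈ 0.811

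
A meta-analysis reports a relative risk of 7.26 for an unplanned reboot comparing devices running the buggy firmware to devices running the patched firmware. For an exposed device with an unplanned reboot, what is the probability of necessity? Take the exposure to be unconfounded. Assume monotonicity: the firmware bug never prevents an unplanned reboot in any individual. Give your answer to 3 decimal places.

Under exogeneity and monotonicity, PN = (RR − 1) / RR = 1 − 1/RR.
PN = (7.26 − 1) / 7.26 = 6.26 / 7.26 ≈ 0.8623

PN ≈ 0.862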